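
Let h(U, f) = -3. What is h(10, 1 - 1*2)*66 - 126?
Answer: -324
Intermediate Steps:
h(10, 1 - 1*2)*66 - 126 = -3*66 - 126 = -198 - 126 = -324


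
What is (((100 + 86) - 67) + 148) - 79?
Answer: 188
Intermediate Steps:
(((100 + 86) - 67) + 148) - 79 = ((186 - 67) + 148) - 79 = (119 + 148) - 79 = 267 - 79 = 188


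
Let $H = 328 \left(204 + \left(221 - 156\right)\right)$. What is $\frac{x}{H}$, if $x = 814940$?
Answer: $\frac{203735}{22058} \approx 9.2363$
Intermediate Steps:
$H = 88232$ ($H = 328 \left(204 + \left(221 - 156\right)\right) = 328 \left(204 + 65\right) = 328 \cdot 269 = 88232$)
$\frac{x}{H} = \frac{814940}{88232} = 814940 \cdot \frac{1}{88232} = \frac{203735}{22058}$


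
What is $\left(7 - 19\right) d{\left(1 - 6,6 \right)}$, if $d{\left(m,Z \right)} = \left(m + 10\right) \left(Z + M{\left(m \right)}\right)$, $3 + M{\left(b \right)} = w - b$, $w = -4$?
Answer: $-240$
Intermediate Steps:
$M{\left(b \right)} = -7 - b$ ($M{\left(b \right)} = -3 - \left(4 + b\right) = -7 - b$)
$d{\left(m,Z \right)} = \left(10 + m\right) \left(-7 + Z - m\right)$ ($d{\left(m,Z \right)} = \left(m + 10\right) \left(Z - \left(7 + m\right)\right) = \left(10 + m\right) \left(-7 + Z - m\right)$)
$\left(7 - 19\right) d{\left(1 - 6,6 \right)} = \left(7 - 19\right) \left(-70 - \left(1 - 6\right)^{2} - 17 \left(1 - 6\right) + 10 \cdot 6 + 6 \left(1 - 6\right)\right) = - 12 \left(-70 - \left(1 - 6\right)^{2} - 17 \left(1 - 6\right) + 60 + 6 \left(1 - 6\right)\right) = - 12 \left(-70 - \left(-5\right)^{2} - -85 + 60 + 6 \left(-5\right)\right) = - 12 \left(-70 - 25 + 85 + 60 - 30\right) = \left(-12\right) 20 = -240$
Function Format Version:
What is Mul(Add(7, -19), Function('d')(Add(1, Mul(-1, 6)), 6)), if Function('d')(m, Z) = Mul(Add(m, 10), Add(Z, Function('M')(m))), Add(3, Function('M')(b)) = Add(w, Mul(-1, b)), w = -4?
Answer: -240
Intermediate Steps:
Function('M')(b) = Add(-7, Mul(-1, b)) (Function('M')(b) = Add(-3, Add(-4, Mul(-1, b))) = Add(-7, Mul(-1, b)))
Function('d')(m, Z) = Mul(Add(10, m), Add(-7, Z, Mul(-1, m))) (Function('d')(m, Z) = Mul(Add(m, 10), Add(Z, Add(-7, Mul(-1, m)))) = Mul(Add(10, m), Add(-7, Z, Mul(-1, m))))
Mul(Add(7, -19), Function('d')(Add(1, Mul(-1, 6)), 6)) = Mul(Add(7, -19), Add(-70, Mul(-1, Pow(Add(1, Mul(-1, 6)), 2)), Mul(-17, Add(1, Mul(-1, 6))), Mul(10, 6), Mul(6, Add(1, Mul(-1, 6))))) = Mul(-12, Add(-70, Mul(-1, Pow(Add(1, -6), 2)), Mul(-17, Add(1, -6)), 60, Mul(6, Add(1, -6)))) = Mul(-12, Add(-70, Mul(-1, Pow(-5, 2)), Mul(-17, -5), 60, Mul(6, -5))) = Mul(-12, Add(-70, Mul(-1, 25), 85, 60, -30)) = Mul(-12, Add(-70, -25, 85, 60, -30)) = Mul(-12, 20) = -240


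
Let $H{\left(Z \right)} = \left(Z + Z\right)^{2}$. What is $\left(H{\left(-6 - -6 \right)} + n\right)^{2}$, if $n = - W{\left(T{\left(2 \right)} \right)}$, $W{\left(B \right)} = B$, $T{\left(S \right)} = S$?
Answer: $4$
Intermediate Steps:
$H{\left(Z \right)} = 4 Z^{2}$ ($H{\left(Z \right)} = \left(2 Z\right)^{2} = 4 Z^{2}$)
$n = -2$ ($n = \left(-1\right) 2 = -2$)
$\left(H{\left(-6 - -6 \right)} + n\right)^{2} = \left(4 \left(-6 - -6\right)^{2} - 2\right)^{2} = \left(4 \left(-6 + 6\right)^{2} - 2\right)^{2} = \left(4 \cdot 0^{2} - 2\right)^{2} = \left(4 \cdot 0 - 2\right)^{2} = \left(0 - 2\right)^{2} = \left(-2\right)^{2} = 4$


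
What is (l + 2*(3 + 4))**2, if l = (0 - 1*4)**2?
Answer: 900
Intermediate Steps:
l = 16 (l = (0 - 4)**2 = (-4)**2 = 16)
(l + 2*(3 + 4))**2 = (16 + 2*(3 + 4))**2 = (16 + 2*7)**2 = (16 + 14)**2 = 30**2 = 900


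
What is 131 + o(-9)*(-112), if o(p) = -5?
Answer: 691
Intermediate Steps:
131 + o(-9)*(-112) = 131 - 5*(-112) = 131 + 560 = 691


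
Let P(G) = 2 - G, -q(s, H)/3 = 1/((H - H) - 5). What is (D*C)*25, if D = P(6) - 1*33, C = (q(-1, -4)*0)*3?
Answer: 0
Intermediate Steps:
q(s, H) = ⅗ (q(s, H) = -3/((H - H) - 5) = -3/(0 - 5) = -3/(-5) = -3*(-⅕) = ⅗)
C = 0 (C = ((⅗)*0)*3 = 0*3 = 0)
D = -37 (D = (2 - 1*6) - 1*33 = (2 - 6) - 33 = -4 - 33 = -37)
(D*C)*25 = -37*0*25 = 0*25 = 0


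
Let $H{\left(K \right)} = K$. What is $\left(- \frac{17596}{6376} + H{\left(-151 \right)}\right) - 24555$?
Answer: $- \frac{39385763}{1594} \approx -24709.0$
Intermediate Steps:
$\left(- \frac{17596}{6376} + H{\left(-151 \right)}\right) - 24555 = \left(- \frac{17596}{6376} - 151\right) - 24555 = \left(\left(-17596\right) \frac{1}{6376} - 151\right) - 24555 = \left(- \frac{4399}{1594} - 151\right) - 24555 = - \frac{245093}{1594} - 24555 = - \frac{39385763}{1594}$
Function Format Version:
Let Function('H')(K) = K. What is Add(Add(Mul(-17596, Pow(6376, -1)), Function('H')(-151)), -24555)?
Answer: Rational(-39385763, 1594) ≈ -24709.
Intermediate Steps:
Add(Add(Mul(-17596, Pow(6376, -1)), Function('H')(-151)), -24555) = Add(Add(Mul(-17596, Pow(6376, -1)), -151), -24555) = Add(Add(Mul(-17596, Rational(1, 6376)), -151), -24555) = Add(Add(Rational(-4399, 1594), -151), -24555) = Add(Rational(-245093, 1594), -24555) = Rational(-39385763, 1594)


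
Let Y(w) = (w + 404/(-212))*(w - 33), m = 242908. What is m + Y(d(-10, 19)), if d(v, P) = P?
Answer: 12861440/53 ≈ 2.4267e+5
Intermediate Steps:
Y(w) = (-33 + w)*(-101/53 + w) (Y(w) = (w + 404*(-1/212))*(-33 + w) = (w - 101/53)*(-33 + w) = (-101/53 + w)*(-33 + w) = (-33 + w)*(-101/53 + w))
m + Y(d(-10, 19)) = 242908 + (3333/53 + 19² - 1850/53*19) = 242908 + (3333/53 + 361 - 35150/53) = 242908 - 12684/53 = 12861440/53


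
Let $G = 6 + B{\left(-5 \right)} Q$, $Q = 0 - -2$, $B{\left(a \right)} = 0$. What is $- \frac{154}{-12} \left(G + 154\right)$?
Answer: $\frac{6160}{3} \approx 2053.3$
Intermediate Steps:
$Q = 2$ ($Q = 0 + 2 = 2$)
$G = 6$ ($G = 6 + 0 \cdot 2 = 6 + 0 = 6$)
$- \frac{154}{-12} \left(G + 154\right) = - \frac{154}{-12} \left(6 + 154\right) = \left(-154\right) \left(- \frac{1}{12}\right) 160 = \frac{77}{6} \cdot 160 = \frac{6160}{3}$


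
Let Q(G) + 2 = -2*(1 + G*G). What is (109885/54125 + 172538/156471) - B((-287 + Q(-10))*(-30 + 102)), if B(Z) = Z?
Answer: 59884473710417/1693798575 ≈ 35355.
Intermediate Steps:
Q(G) = -4 - 2*G**2 (Q(G) = -2 - 2*(1 + G*G) = -2 - 2*(1 + G**2) = -2 + (-2 - 2*G**2) = -4 - 2*G**2)
(109885/54125 + 172538/156471) - B((-287 + Q(-10))*(-30 + 102)) = (109885/54125 + 172538/156471) - (-287 + (-4 - 2*(-10)**2))*(-30 + 102) = (109885*(1/54125) + 172538*(1/156471)) - (-287 + (-4 - 2*100))*72 = (21977/10825 + 172538/156471) - (-287 + (-4 - 200))*72 = 5306487017/1693798575 - (-287 - 204)*72 = 5306487017/1693798575 - (-491)*72 = 5306487017/1693798575 - 1*(-35352) = 5306487017/1693798575 + 35352 = 59884473710417/1693798575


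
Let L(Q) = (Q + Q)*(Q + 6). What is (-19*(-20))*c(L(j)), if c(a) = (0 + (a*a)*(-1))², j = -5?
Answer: 3800000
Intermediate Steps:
L(Q) = 2*Q*(6 + Q) (L(Q) = (2*Q)*(6 + Q) = 2*Q*(6 + Q))
c(a) = a⁴ (c(a) = (0 + a²*(-1))² = (0 - a²)² = (-a²)² = a⁴)
(-19*(-20))*c(L(j)) = (-19*(-20))*(2*(-5)*(6 - 5))⁴ = 380*(2*(-5)*1)⁴ = 380*(-10)⁴ = 380*10000 = 3800000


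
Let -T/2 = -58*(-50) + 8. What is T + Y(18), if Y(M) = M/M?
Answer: -5815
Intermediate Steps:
Y(M) = 1
T = -5816 (T = -2*(-58*(-50) + 8) = -2*(2900 + 8) = -2*2908 = -5816)
T + Y(18) = -5816 + 1 = -5815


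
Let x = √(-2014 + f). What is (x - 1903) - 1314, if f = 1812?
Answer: -3217 + I*√202 ≈ -3217.0 + 14.213*I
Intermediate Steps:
x = I*√202 (x = √(-2014 + 1812) = √(-202) = I*√202 ≈ 14.213*I)
(x - 1903) - 1314 = (I*√202 - 1903) - 1314 = (-1903 + I*√202) - 1314 = -3217 + I*√202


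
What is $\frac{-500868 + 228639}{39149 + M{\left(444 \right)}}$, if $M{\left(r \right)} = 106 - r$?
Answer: $- \frac{90743}{12937} \approx -7.0142$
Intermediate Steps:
$\frac{-500868 + 228639}{39149 + M{\left(444 \right)}} = \frac{-500868 + 228639}{39149 + \left(106 - 444\right)} = - \frac{272229}{39149 + \left(106 - 444\right)} = - \frac{272229}{39149 - 338} = - \frac{272229}{38811} = \left(-272229\right) \frac{1}{38811} = - \frac{90743}{12937}$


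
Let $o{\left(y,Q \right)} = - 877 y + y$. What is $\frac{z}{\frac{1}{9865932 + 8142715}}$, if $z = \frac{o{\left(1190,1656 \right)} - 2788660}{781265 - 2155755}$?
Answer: $\frac{530714827090}{10573} \approx 5.0195 \cdot 10^{7}$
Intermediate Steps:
$o{\left(y,Q \right)} = - 876 y$
$z = \frac{29470}{10573}$ ($z = \frac{\left(-876\right) 1190 - 2788660}{781265 - 2155755} = \frac{-1042440 - 2788660}{-1374490} = \left(-3831100\right) \left(- \frac{1}{1374490}\right) = \frac{29470}{10573} \approx 2.7873$)
$\frac{z}{\frac{1}{9865932 + 8142715}} = \frac{29470}{10573 \frac{1}{9865932 + 8142715}} = \frac{29470}{10573 \cdot \frac{1}{18008647}} = \frac{29470 \frac{1}{\frac{1}{18008647}}}{10573} = \frac{29470}{10573} \cdot 18008647 = \frac{530714827090}{10573}$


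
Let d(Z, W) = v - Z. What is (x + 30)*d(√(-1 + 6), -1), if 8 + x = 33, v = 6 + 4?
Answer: 550 - 55*√5 ≈ 427.02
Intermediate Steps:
v = 10
x = 25 (x = -8 + 33 = 25)
d(Z, W) = 10 - Z
(x + 30)*d(√(-1 + 6), -1) = (25 + 30)*(10 - √(-1 + 6)) = 55*(10 - √5) = 550 - 55*√5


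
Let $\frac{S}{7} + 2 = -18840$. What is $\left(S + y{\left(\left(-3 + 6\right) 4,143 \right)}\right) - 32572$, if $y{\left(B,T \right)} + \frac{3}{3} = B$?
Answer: $-164455$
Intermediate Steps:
$y{\left(B,T \right)} = -1 + B$
$S = -131894$ ($S = -14 + 7 \left(-18840\right) = -14 - 131880 = -131894$)
$\left(S + y{\left(\left(-3 + 6\right) 4,143 \right)}\right) - 32572 = \left(-131894 - \left(1 - \left(-3 + 6\right) 4\right)\right) - 32572 = \left(-131894 + \left(-1 + 3 \cdot 4\right)\right) - 32572 = \left(-131894 + \left(-1 + 12\right)\right) - 32572 = \left(-131894 + 11\right) - 32572 = -131883 - 32572 = -164455$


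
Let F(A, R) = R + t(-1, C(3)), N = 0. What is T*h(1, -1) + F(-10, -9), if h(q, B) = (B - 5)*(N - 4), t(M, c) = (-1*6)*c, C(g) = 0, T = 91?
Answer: 2175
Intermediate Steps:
t(M, c) = -6*c
F(A, R) = R (F(A, R) = R - 6*0 = R + 0 = R)
h(q, B) = 20 - 4*B (h(q, B) = (B - 5)*(0 - 4) = (-5 + B)*(-4) = 20 - 4*B)
T*h(1, -1) + F(-10, -9) = 91*(20 - 4*(-1)) - 9 = 91*(20 + 4) - 9 = 91*24 - 9 = 2184 - 9 = 2175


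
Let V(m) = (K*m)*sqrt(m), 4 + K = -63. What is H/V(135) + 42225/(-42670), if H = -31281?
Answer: -8445/8534 + 10427*sqrt(15)/135675 ≈ -0.69192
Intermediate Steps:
K = -67 (K = -4 - 63 = -67)
V(m) = -67*m**(3/2) (V(m) = (-67*m)*sqrt(m) = -67*m**(3/2))
H/V(135) + 42225/(-42670) = -31281*(-sqrt(15)/407025) + 42225/(-42670) = -31281*(-sqrt(15)/407025) + 42225*(-1/42670) = -31281*(-sqrt(15)/407025) - 8445/8534 = -(-10427)*sqrt(15)/135675 - 8445/8534 = 10427*sqrt(15)/135675 - 8445/8534 = -8445/8534 + 10427*sqrt(15)/135675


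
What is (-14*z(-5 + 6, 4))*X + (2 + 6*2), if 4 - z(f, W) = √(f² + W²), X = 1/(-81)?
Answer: 1190/81 - 14*√17/81 ≈ 13.979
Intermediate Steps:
X = -1/81 ≈ -0.012346
z(f, W) = 4 - √(W² + f²) (z(f, W) = 4 - √(f² + W²) = 4 - √(W² + f²))
(-14*z(-5 + 6, 4))*X + (2 + 6*2) = -14*(4 - √(4² + (-5 + 6)²))*(-1/81) + (2 + 6*2) = -14*(4 - √(16 + 1²))*(-1/81) + (2 + 12) = -14*(4 - √(16 + 1))*(-1/81) + 14 = -14*(4 - √17)*(-1/81) + 14 = (-56 + 14*√17)*(-1/81) + 14 = (56/81 - 14*√17/81) + 14 = 1190/81 - 14*√17/81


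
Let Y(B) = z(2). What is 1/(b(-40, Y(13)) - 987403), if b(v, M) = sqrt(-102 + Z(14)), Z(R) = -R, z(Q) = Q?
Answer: -987403/974964684525 - 2*I*sqrt(29)/974964684525 ≈ -1.0128e-6 - 1.1047e-11*I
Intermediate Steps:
Y(B) = 2
b(v, M) = 2*I*sqrt(29) (b(v, M) = sqrt(-102 - 1*14) = sqrt(-102 - 14) = sqrt(-116) = 2*I*sqrt(29))
1/(b(-40, Y(13)) - 987403) = 1/(2*I*sqrt(29) - 987403) = 1/(-987403 + 2*I*sqrt(29))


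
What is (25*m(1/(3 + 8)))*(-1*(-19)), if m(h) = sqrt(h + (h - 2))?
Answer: 950*I*sqrt(55)/11 ≈ 640.49*I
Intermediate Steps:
m(h) = sqrt(-2 + 2*h) (m(h) = sqrt(h + (-2 + h)) = sqrt(-2 + 2*h))
(25*m(1/(3 + 8)))*(-1*(-19)) = (25*sqrt(-2 + 2/(3 + 8)))*(-1*(-19)) = (25*sqrt(-2 + 2/11))*19 = (25*sqrt(-20/11))*19 = (25*(2*I*sqrt(55)/11))*19 = (50*I*sqrt(55)/11)*19 = 950*I*sqrt(55)/11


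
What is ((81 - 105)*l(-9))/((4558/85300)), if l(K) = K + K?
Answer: 18424800/2279 ≈ 8084.6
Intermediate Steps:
l(K) = 2*K
((81 - 105)*l(-9))/((4558/85300)) = ((81 - 105)*(2*(-9)))/((4558/85300)) = (-24*(-18))/((4558*(1/85300))) = 432/(2279/42650) = 432*(42650/2279) = 18424800/2279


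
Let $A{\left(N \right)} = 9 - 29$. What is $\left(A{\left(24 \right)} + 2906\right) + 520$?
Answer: $3406$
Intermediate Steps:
$A{\left(N \right)} = -20$ ($A{\left(N \right)} = 9 - 29 = -20$)
$\left(A{\left(24 \right)} + 2906\right) + 520 = \left(-20 + 2906\right) + 520 = 2886 + 520 = 3406$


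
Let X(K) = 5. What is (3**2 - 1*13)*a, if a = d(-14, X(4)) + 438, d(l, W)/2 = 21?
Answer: -1920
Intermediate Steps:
d(l, W) = 42 (d(l, W) = 2*21 = 42)
a = 480 (a = 42 + 438 = 480)
(3**2 - 1*13)*a = (3**2 - 1*13)*480 = (9 - 13)*480 = -4*480 = -1920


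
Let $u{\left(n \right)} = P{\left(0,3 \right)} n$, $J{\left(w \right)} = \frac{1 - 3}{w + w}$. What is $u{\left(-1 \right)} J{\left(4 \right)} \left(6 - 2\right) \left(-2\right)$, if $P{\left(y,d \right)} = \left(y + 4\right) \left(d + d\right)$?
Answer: $-48$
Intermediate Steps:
$P{\left(y,d \right)} = 2 d \left(4 + y\right)$ ($P{\left(y,d \right)} = \left(4 + y\right) 2 d = 2 d \left(4 + y\right)$)
$J{\left(w \right)} = - \frac{1}{w}$ ($J{\left(w \right)} = - \frac{2}{2 w} = - 2 \frac{1}{2 w} = - \frac{1}{w}$)
$u{\left(n \right)} = 24 n$ ($u{\left(n \right)} = 2 \cdot 3 \left(4 + 0\right) n = 2 \cdot 3 \cdot 4 n = 24 n$)
$u{\left(-1 \right)} J{\left(4 \right)} \left(6 - 2\right) \left(-2\right) = 24 \left(-1\right) \left(- \frac{1}{4}\right) \left(6 - 2\right) \left(-2\right) = - 24 \left(\left(-1\right) \frac{1}{4}\right) 4 \left(-2\right) = \left(-24\right) \left(- \frac{1}{4}\right) \left(-8\right) = 6 \left(-8\right) = -48$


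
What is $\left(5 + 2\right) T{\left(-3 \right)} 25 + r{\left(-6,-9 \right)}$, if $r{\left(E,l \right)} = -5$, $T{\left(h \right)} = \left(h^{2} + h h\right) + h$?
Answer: $2620$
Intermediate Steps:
$T{\left(h \right)} = h + 2 h^{2}$ ($T{\left(h \right)} = \left(h^{2} + h^{2}\right) + h = 2 h^{2} + h = h + 2 h^{2}$)
$\left(5 + 2\right) T{\left(-3 \right)} 25 + r{\left(-6,-9 \right)} = \left(5 + 2\right) \left(- 3 \left(1 + 2 \left(-3\right)\right)\right) 25 - 5 = 7 \left(- 3 \left(1 - 6\right)\right) 25 - 5 = 7 \left(\left(-3\right) \left(-5\right)\right) 25 - 5 = 7 \cdot 15 \cdot 25 - 5 = 105 \cdot 25 - 5 = 2625 - 5 = 2620$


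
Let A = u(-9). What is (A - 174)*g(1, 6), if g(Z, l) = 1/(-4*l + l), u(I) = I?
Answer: 61/6 ≈ 10.167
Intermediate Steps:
A = -9
g(Z, l) = -1/(3*l) (g(Z, l) = 1/(-3*l) = -1/(3*l))
(A - 174)*g(1, 6) = (-9 - 174)*(-1/3/6) = -(-61)/6 = -183*(-1/18) = 61/6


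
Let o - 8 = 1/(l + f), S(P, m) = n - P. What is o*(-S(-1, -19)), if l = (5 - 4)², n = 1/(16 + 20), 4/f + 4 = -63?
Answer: -21127/2268 ≈ -9.3153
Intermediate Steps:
f = -4/67 (f = 4/(-4 - 63) = 4/(-67) = 4*(-1/67) = -4/67 ≈ -0.059702)
n = 1/36 ≈ 0.027778
l = 1 (l = 1² = 1)
S(P, m) = 1/36 - P
o = 571/63 (o = 8 + 1/(1 - 4/67) = 8 + 1/(63/67) = 8 + 67/63 = 571/63 ≈ 9.0635)
o*(-S(-1, -19)) = 571*(-(1/36 - 1*(-1)))/63 = 571*(-(1/36 + 1))/63 = 571*(-1*37/36)/63 = (571/63)*(-37/36) = -21127/2268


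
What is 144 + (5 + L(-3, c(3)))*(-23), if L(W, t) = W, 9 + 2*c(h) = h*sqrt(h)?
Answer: 98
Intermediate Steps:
c(h) = -9/2 + h**(3/2)/2 (c(h) = -9/2 + (h*sqrt(h))/2 = -9/2 + h**(3/2)/2)
144 + (5 + L(-3, c(3)))*(-23) = 144 + (5 - 3)*(-23) = 144 + 2*(-23) = 144 - 46 = 98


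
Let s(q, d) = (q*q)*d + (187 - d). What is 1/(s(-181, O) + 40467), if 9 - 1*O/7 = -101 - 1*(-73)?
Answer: 1/8525494 ≈ 1.1730e-7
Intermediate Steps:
O = 259 (O = 63 - 7*(-101 - 1*(-73)) = 63 - 7*(-101 + 73) = 63 - 7*(-28) = 63 + 196 = 259)
s(q, d) = 187 - d + d*q**2 (s(q, d) = q**2*d + (187 - d) = d*q**2 + (187 - d) = 187 - d + d*q**2)
1/(s(-181, O) + 40467) = 1/((187 - 1*259 + 259*(-181)**2) + 40467) = 1/((187 - 259 + 259*32761) + 40467) = 1/((187 - 259 + 8485099) + 40467) = 1/(8485027 + 40467) = 1/8525494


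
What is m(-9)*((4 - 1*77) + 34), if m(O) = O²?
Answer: -3159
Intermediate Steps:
m(-9)*((4 - 1*77) + 34) = (-9)²*((4 - 1*77) + 34) = 81*((4 - 77) + 34) = 81*(-73 + 34) = 81*(-39) = -3159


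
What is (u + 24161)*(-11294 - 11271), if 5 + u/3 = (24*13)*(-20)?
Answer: -122437690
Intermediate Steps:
u = -18735 (u = -15 + 3*((24*13)*(-20)) = -15 + 3*(312*(-20)) = -15 + 3*(-6240) = -15 - 18720 = -18735)
(u + 24161)*(-11294 - 11271) = (-18735 + 24161)*(-11294 - 11271) = 5426*(-22565) = -122437690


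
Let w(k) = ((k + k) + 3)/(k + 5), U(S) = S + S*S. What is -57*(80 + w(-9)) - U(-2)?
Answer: -19103/4 ≈ -4775.8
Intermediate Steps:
U(S) = S + S**2
w(k) = (3 + 2*k)/(5 + k) (w(k) = (2*k + 3)/(5 + k) = (3 + 2*k)/(5 + k))
-57*(80 + w(-9)) - U(-2) = -57*(80 + (3 + 2*(-9))/(5 - 9)) - (-2)*(1 - 2) = -57*(80 + (3 - 18)/(-4)) - (-2)*(-1) = -57*(80 - 1/4*(-15)) - 1*2 = -57*(80 + 15/4) - 2 = -57*335/4 - 2 = -19095/4 - 2 = -19103/4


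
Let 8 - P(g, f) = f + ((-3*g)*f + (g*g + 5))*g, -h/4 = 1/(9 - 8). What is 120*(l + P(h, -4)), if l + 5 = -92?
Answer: -23160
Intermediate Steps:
l = -97 (l = -5 - 92 = -97)
h = -4 (h = -4/(9 - 8) = -4/1 = -4*1 = -4)
P(g, f) = 8 - f - g*(5 + g**2 - 3*f*g) (P(g, f) = 8 - (f + ((-3*g)*f + (g*g + 5))*g) = 8 - (f + (-3*f*g + (g**2 + 5))*g) = 8 - (f + (-3*f*g + (5 + g**2))*g) = 8 - (f + (5 + g**2 - 3*f*g)*g) = 8 - (f + g*(5 + g**2 - 3*f*g)) = 8 + (-f - g*(5 + g**2 - 3*f*g)) = 8 - f - g*(5 + g**2 - 3*f*g))
120*(l + P(h, -4)) = 120*(-97 + (8 - 1*(-4) - 1*(-4)**3 - 5*(-4) + 3*(-4)*(-4)**2)) = 120*(-97 + (8 + 4 - 1*(-64) + 20 + 3*(-4)*16)) = 120*(-97 + (8 + 4 + 64 + 20 - 192)) = 120*(-97 - 96) = 120*(-193) = -23160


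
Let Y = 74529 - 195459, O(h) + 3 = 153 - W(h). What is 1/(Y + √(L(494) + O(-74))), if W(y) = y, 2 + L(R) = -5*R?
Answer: -60465/7312033574 - I*√562/7312033574 ≈ -8.2692e-6 - 3.2421e-9*I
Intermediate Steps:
L(R) = -2 - 5*R
O(h) = 150 - h (O(h) = -3 + (153 - h) = 150 - h)
Y = -120930
1/(Y + √(L(494) + O(-74))) = 1/(-120930 + √((-2 - 5*494) + (150 - 1*(-74)))) = 1/(-120930 + √((-2 - 2470) + (150 + 74))) = 1/(-120930 + √(-2472 + 224)) = 1/(-120930 + √(-2248)) = 1/(-120930 + 2*I*√562)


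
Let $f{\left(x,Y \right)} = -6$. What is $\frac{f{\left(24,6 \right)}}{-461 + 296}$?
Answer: $\frac{2}{55} \approx 0.036364$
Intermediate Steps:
$\frac{f{\left(24,6 \right)}}{-461 + 296} = \frac{1}{-461 + 296} \left(-6\right) = \frac{1}{-165} \left(-6\right) = \left(- \frac{1}{165}\right) \left(-6\right) = \frac{2}{55}$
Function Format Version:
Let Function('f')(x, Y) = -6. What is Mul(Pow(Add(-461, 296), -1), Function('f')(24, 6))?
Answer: Rational(2, 55) ≈ 0.036364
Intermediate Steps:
Mul(Pow(Add(-461, 296), -1), Function('f')(24, 6)) = Mul(Pow(Add(-461, 296), -1), -6) = Mul(Pow(-165, -1), -6) = Mul(Rational(-1, 165), -6) = Rational(2, 55)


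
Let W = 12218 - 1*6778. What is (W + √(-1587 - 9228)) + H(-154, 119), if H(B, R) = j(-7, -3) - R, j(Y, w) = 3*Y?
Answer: 5300 + I*√10815 ≈ 5300.0 + 104.0*I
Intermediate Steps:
H(B, R) = -21 - R (H(B, R) = 3*(-7) - R = -21 - R)
W = 5440 (W = 12218 - 6778 = 5440)
(W + √(-1587 - 9228)) + H(-154, 119) = (5440 + √(-1587 - 9228)) + (-21 - 1*119) = (5440 + √(-10815)) + (-21 - 119) = (5440 + I*√10815) - 140 = 5300 + I*√10815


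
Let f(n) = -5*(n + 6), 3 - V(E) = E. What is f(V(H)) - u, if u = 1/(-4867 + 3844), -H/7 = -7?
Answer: 204601/1023 ≈ 200.00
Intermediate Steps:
H = 49 (H = -7*(-7) = 49)
V(E) = 3 - E
f(n) = -30 - 5*n (f(n) = -5*(6 + n) = -30 - 5*n)
u = -1/1023 (u = 1/(-1023) = -1/1023 ≈ -0.00097752)
f(V(H)) - u = (-30 - 5*(3 - 1*49)) - 1*(-1/1023) = (-30 - 5*(3 - 49)) + 1/1023 = (-30 - 5*(-46)) + 1/1023 = (-30 + 230) + 1/1023 = 200 + 1/1023 = 204601/1023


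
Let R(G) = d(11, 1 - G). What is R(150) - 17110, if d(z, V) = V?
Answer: -17259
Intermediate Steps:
R(G) = 1 - G
R(150) - 17110 = (1 - 1*150) - 17110 = (1 - 150) - 17110 = -149 - 17110 = -17259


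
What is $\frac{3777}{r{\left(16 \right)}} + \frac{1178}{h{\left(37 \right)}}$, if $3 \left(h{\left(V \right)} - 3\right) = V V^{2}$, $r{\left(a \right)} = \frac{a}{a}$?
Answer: $\frac{95676954}{25331} \approx 3777.1$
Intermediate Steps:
$r{\left(a \right)} = 1$
$h{\left(V \right)} = 3 + \frac{V^{3}}{3}$ ($h{\left(V \right)} = 3 + \frac{V V^{2}}{3} = 3 + \frac{V^{3}}{3}$)
$\frac{3777}{r{\left(16 \right)}} + \frac{1178}{h{\left(37 \right)}} = \frac{3777}{1} + \frac{1178}{3 + \frac{37^{3}}{3}} = 3777 \cdot 1 + \frac{1178}{3 + \frac{1}{3} \cdot 50653} = 3777 + \frac{1178}{3 + \frac{50653}{3}} = 3777 + \frac{1178}{\frac{50662}{3}} = 3777 + 1178 \cdot \frac{3}{50662} = 3777 + \frac{1767}{25331} = \frac{95676954}{25331}$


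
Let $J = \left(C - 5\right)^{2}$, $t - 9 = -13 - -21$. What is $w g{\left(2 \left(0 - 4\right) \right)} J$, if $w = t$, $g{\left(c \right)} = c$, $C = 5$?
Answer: $0$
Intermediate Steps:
$t = 17$ ($t = 9 - -8 = 9 + \left(-13 + 21\right) = 9 + 8 = 17$)
$w = 17$
$J = 0$ ($J = \left(5 - 5\right)^{2} = 0^{2} = 0$)
$w g{\left(2 \left(0 - 4\right) \right)} J = 17 \cdot 2 \left(0 - 4\right) 0 = 17 \cdot 2 \left(-4\right) 0 = 17 \left(-8\right) 0 = \left(-136\right) 0 = 0$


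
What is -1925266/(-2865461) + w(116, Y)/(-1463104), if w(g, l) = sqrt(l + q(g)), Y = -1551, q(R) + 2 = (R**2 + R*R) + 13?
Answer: 1925266/2865461 - sqrt(6343)/731552 ≈ 0.67178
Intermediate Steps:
q(R) = 11 + 2*R**2 (q(R) = -2 + ((R**2 + R*R) + 13) = -2 + ((R**2 + R**2) + 13) = -2 + (2*R**2 + 13) = -2 + (13 + 2*R**2) = 11 + 2*R**2)
w(g, l) = sqrt(11 + l + 2*g**2) (w(g, l) = sqrt(l + (11 + 2*g**2)) = sqrt(11 + l + 2*g**2))
-1925266/(-2865461) + w(116, Y)/(-1463104) = -1925266/(-2865461) + sqrt(11 - 1551 + 2*116**2)/(-1463104) = -1925266*(-1/2865461) + sqrt(11 - 1551 + 2*13456)*(-1/1463104) = 1925266/2865461 + sqrt(11 - 1551 + 26912)*(-1/1463104) = 1925266/2865461 + sqrt(25372)*(-1/1463104) = 1925266/2865461 + (2*sqrt(6343))*(-1/1463104) = 1925266/2865461 - sqrt(6343)/731552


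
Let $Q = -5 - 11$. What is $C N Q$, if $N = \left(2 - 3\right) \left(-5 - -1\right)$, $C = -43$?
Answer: $2752$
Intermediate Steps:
$N = 4$ ($N = - (-5 + 1) = \left(-1\right) \left(-4\right) = 4$)
$Q = -16$
$C N Q = \left(-43\right) 4 \left(-16\right) = \left(-172\right) \left(-16\right) = 2752$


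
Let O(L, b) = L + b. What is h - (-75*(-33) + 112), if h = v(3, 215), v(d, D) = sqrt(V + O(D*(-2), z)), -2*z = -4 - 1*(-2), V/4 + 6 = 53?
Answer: -2587 + I*sqrt(241) ≈ -2587.0 + 15.524*I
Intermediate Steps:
V = 188 (V = -24 + 4*53 = -24 + 212 = 188)
z = 1 (z = -(-4 - 1*(-2))/2 = -(-4 + 2)/2 = -1/2*(-2) = 1)
v(d, D) = sqrt(189 - 2*D) (v(d, D) = sqrt(188 + (D*(-2) + 1)) = sqrt(188 + (-2*D + 1)) = sqrt(188 + (1 - 2*D)) = sqrt(189 - 2*D))
h = I*sqrt(241) (h = sqrt(189 - 2*215) = sqrt(189 - 430) = sqrt(-241) = I*sqrt(241) ≈ 15.524*I)
h - (-75*(-33) + 112) = I*sqrt(241) - (-75*(-33) + 112) = I*sqrt(241) - (2475 + 112) = I*sqrt(241) - 1*2587 = I*sqrt(241) - 2587 = -2587 + I*sqrt(241)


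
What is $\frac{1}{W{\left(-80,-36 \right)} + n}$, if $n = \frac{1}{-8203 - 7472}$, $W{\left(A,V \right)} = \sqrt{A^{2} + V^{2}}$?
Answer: $\frac{15675}{1890950489999} + \frac{982822500 \sqrt{481}}{1890950489999} \approx 0.011399$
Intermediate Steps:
$n = - \frac{1}{15675}$ ($n = \frac{1}{-15675} = - \frac{1}{15675} \approx -6.3796 \cdot 10^{-5}$)
$\frac{1}{W{\left(-80,-36 \right)} + n} = \frac{1}{\sqrt{\left(-80\right)^{2} + \left(-36\right)^{2}} - \frac{1}{15675}} = \frac{1}{\sqrt{6400 + 1296} - \frac{1}{15675}} = \frac{1}{\sqrt{7696} - \frac{1}{15675}} = \frac{1}{4 \sqrt{481} - \frac{1}{15675}} = \frac{1}{- \frac{1}{15675} + 4 \sqrt{481}}$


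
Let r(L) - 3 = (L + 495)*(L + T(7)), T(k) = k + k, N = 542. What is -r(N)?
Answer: -576575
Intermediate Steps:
T(k) = 2*k
r(L) = 3 + (14 + L)*(495 + L) (r(L) = 3 + (L + 495)*(L + 2*7) = 3 + (495 + L)*(L + 14) = 3 + (495 + L)*(14 + L) = 3 + (14 + L)*(495 + L))
-r(N) = -(6933 + 542² + 509*542) = -(6933 + 293764 + 275878) = -1*576575 = -576575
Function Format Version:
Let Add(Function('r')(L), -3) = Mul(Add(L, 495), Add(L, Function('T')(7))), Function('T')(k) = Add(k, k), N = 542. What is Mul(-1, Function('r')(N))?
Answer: -576575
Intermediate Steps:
Function('T')(k) = Mul(2, k)
Function('r')(L) = Add(3, Mul(Add(14, L), Add(495, L))) (Function('r')(L) = Add(3, Mul(Add(L, 495), Add(L, Mul(2, 7)))) = Add(3, Mul(Add(495, L), Add(L, 14))) = Add(3, Mul(Add(495, L), Add(14, L))) = Add(3, Mul(Add(14, L), Add(495, L))))
Mul(-1, Function('r')(N)) = Mul(-1, Add(6933, Pow(542, 2), Mul(509, 542))) = Mul(-1, Add(6933, 293764, 275878)) = Mul(-1, 576575) = -576575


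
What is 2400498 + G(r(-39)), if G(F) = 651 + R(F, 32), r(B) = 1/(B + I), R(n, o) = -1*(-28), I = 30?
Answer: 2401177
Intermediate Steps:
R(n, o) = 28
r(B) = 1/(30 + B) (r(B) = 1/(B + 30) = 1/(30 + B))
G(F) = 679 (G(F) = 651 + 28 = 679)
2400498 + G(r(-39)) = 2400498 + 679 = 2401177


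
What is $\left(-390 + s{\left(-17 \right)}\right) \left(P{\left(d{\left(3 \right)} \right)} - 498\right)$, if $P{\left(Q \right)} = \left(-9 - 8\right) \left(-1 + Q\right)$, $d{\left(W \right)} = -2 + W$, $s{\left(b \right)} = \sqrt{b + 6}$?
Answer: $194220 - 498 i \sqrt{11} \approx 1.9422 \cdot 10^{5} - 1651.7 i$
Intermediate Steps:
$s{\left(b \right)} = \sqrt{6 + b}$
$P{\left(Q \right)} = 17 - 17 Q$ ($P{\left(Q \right)} = - 17 \left(-1 + Q\right) = 17 - 17 Q$)
$\left(-390 + s{\left(-17 \right)}\right) \left(P{\left(d{\left(3 \right)} \right)} - 498\right) = \left(-390 + \sqrt{6 - 17}\right) \left(\left(17 - 17 \left(-2 + 3\right)\right) - 498\right) = \left(-390 + \sqrt{-11}\right) \left(\left(17 - 17\right) - 498\right) = \left(-390 + i \sqrt{11}\right) \left(\left(17 - 17\right) - 498\right) = \left(-390 + i \sqrt{11}\right) \left(0 - 498\right) = \left(-390 + i \sqrt{11}\right) \left(-498\right) = 194220 - 498 i \sqrt{11}$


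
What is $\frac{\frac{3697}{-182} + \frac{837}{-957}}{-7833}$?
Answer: $\frac{1230121}{454768314} \approx 0.0027049$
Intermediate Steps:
$\frac{\frac{3697}{-182} + \frac{837}{-957}}{-7833} = \left(3697 \left(- \frac{1}{182}\right) + 837 \left(- \frac{1}{957}\right)\right) \left(- \frac{1}{7833}\right) = \left(- \frac{3697}{182} - \frac{279}{319}\right) \left(- \frac{1}{7833}\right) = \left(- \frac{1230121}{58058}\right) \left(- \frac{1}{7833}\right) = \frac{1230121}{454768314}$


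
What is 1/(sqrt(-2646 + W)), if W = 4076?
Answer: sqrt(1430)/1430 ≈ 0.026444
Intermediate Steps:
1/(sqrt(-2646 + W)) = 1/(sqrt(-2646 + 4076)) = 1/(sqrt(1430)) = sqrt(1430)/1430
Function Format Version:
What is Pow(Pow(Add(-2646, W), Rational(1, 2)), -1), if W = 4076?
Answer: Mul(Rational(1, 1430), Pow(1430, Rational(1, 2))) ≈ 0.026444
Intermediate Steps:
Pow(Pow(Add(-2646, W), Rational(1, 2)), -1) = Pow(Pow(Add(-2646, 4076), Rational(1, 2)), -1) = Pow(Pow(1430, Rational(1, 2)), -1) = Mul(Rational(1, 1430), Pow(1430, Rational(1, 2)))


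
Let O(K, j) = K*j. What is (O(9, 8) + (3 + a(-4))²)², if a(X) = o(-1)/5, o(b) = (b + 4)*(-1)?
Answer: 3779136/625 ≈ 6046.6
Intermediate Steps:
o(b) = -4 - b (o(b) = (4 + b)*(-1) = -4 - b)
a(X) = -⅗ (a(X) = (-4 - 1*(-1))/5 = (-4 + 1)*(⅕) = -3*⅕ = -⅗)
(O(9, 8) + (3 + a(-4))²)² = (9*8 + (3 - ⅗)²)² = (72 + (12/5)²)² = (72 + 144/25)² = (1944/25)² = 3779136/625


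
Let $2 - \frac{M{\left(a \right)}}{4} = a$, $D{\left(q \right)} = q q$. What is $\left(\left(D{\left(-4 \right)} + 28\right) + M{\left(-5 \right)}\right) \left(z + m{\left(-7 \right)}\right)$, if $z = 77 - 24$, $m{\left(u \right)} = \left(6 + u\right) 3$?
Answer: $3600$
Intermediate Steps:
$D{\left(q \right)} = q^{2}$
$M{\left(a \right)} = 8 - 4 a$
$m{\left(u \right)} = 18 + 3 u$
$z = 53$
$\left(\left(D{\left(-4 \right)} + 28\right) + M{\left(-5 \right)}\right) \left(z + m{\left(-7 \right)}\right) = \left(\left(\left(-4\right)^{2} + 28\right) + \left(8 - -20\right)\right) \left(53 + \left(18 + 3 \left(-7\right)\right)\right) = \left(\left(16 + 28\right) + \left(8 + 20\right)\right) \left(53 + \left(18 - 21\right)\right) = \left(44 + 28\right) \left(53 - 3\right) = 72 \cdot 50 = 3600$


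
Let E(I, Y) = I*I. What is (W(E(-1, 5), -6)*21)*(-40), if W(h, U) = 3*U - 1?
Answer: 15960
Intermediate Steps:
E(I, Y) = I²
W(h, U) = -1 + 3*U
(W(E(-1, 5), -6)*21)*(-40) = ((-1 + 3*(-6))*21)*(-40) = ((-1 - 18)*21)*(-40) = -19*21*(-40) = -399*(-40) = 15960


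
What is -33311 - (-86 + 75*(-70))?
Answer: -27975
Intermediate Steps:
-33311 - (-86 + 75*(-70)) = -33311 - (-86 - 5250) = -33311 - 1*(-5336) = -33311 + 5336 = -27975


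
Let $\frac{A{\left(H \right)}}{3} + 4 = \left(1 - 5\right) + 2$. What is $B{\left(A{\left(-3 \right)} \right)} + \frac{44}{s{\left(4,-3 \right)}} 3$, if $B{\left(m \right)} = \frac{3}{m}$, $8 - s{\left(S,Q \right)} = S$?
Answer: $\frac{197}{6} \approx 32.833$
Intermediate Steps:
$s{\left(S,Q \right)} = 8 - S$
$A{\left(H \right)} = -18$ ($A{\left(H \right)} = -12 + 3 \left(\left(1 - 5\right) + 2\right) = -12 + 3 \left(-4 + 2\right) = -12 + 3 \left(-2\right) = -12 - 6 = -18$)
$B{\left(A{\left(-3 \right)} \right)} + \frac{44}{s{\left(4,-3 \right)}} 3 = \frac{3}{-18} + \frac{44}{8 - 4} \cdot 3 = 3 \left(- \frac{1}{18}\right) + \frac{44}{8 - 4} \cdot 3 = - \frac{1}{6} + \frac{44}{4} \cdot 3 = - \frac{1}{6} + 44 \cdot \frac{1}{4} \cdot 3 = - \frac{1}{6} + 11 \cdot 3 = - \frac{1}{6} + 33 = \frac{197}{6}$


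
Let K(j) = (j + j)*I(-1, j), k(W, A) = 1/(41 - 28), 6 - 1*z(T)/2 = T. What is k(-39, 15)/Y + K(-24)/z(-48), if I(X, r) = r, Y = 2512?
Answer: 1044995/97968 ≈ 10.667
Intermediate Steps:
z(T) = 12 - 2*T
k(W, A) = 1/13
K(j) = 2*j² (K(j) = (j + j)*j = (2*j)*j = 2*j²)
k(-39, 15)/Y + K(-24)/z(-48) = (1/13)/2512 + (2*(-24)²)/(12 - 2*(-48)) = (1/13)*(1/2512) + (2*576)/(12 + 96) = 1/32656 + 1152/108 = 1/32656 + 1152*(1/108) = 1/32656 + 32/3 = 1044995/97968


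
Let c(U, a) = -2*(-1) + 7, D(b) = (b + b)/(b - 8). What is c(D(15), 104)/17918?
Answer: 9/17918 ≈ 0.00050229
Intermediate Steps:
D(b) = 2*b/(-8 + b) (D(b) = (2*b)/(-8 + b) = 2*b/(-8 + b))
c(U, a) = 9 (c(U, a) = 2 + 7 = 9)
c(D(15), 104)/17918 = 9/17918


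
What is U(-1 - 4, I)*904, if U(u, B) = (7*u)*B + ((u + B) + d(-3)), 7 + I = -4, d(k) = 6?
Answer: 339000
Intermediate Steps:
I = -11 (I = -7 - 4 = -11)
U(u, B) = 6 + B + u + 7*B*u (U(u, B) = (7*u)*B + ((u + B) + 6) = 7*B*u + ((B + u) + 6) = 7*B*u + (6 + B + u) = 6 + B + u + 7*B*u)
U(-1 - 4, I)*904 = (6 - 11 + (-1 - 4) + 7*(-11)*(-1 - 4))*904 = (6 - 11 - 5 + 7*(-11)*(-5))*904 = (6 - 11 - 5 + 385)*904 = 375*904 = 339000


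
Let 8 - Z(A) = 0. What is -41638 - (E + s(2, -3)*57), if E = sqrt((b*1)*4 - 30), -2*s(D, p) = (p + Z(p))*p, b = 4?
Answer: -84131/2 - I*sqrt(14) ≈ -42066.0 - 3.7417*I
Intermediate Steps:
Z(A) = 8 (Z(A) = 8 - 1*0 = 8 + 0 = 8)
s(D, p) = -p*(8 + p)/2 (s(D, p) = -(p + 8)*p/2 = -(8 + p)*p/2 = -p*(8 + p)/2)
E = I*sqrt(14) (E = sqrt((4*1)*4 - 30) = sqrt(4*4 - 30) = sqrt(16 - 30) = sqrt(-14) = I*sqrt(14) ≈ 3.7417*I)
-41638 - (E + s(2, -3)*57) = -41638 - (I*sqrt(14) - 1/2*(-3)*(8 - 3)*57) = -41638 - (I*sqrt(14) - 1/2*(-3)*5*57) = -41638 - (I*sqrt(14) + (15/2)*57) = -41638 - (I*sqrt(14) + 855/2) = -41638 - (855/2 + I*sqrt(14)) = -41638 + (-855/2 - I*sqrt(14)) = -84131/2 - I*sqrt(14)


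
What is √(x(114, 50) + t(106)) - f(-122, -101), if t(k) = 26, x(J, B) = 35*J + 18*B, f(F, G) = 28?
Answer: -28 + 2*√1229 ≈ 42.114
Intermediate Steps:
x(J, B) = 18*B + 35*J
√(x(114, 50) + t(106)) - f(-122, -101) = √((18*50 + 35*114) + 26) - 1*28 = √((900 + 3990) + 26) - 28 = √(4890 + 26) - 28 = √4916 - 28 = 2*√1229 - 28 = -28 + 2*√1229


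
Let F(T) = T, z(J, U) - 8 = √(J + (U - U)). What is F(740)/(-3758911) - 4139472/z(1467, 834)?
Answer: 124479253641716/5273752133 - 12418416*√163/1403 ≈ -89403.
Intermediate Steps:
z(J, U) = 8 + √J (z(J, U) = 8 + √(J + (U - U)) = 8 + √(J + 0) = 8 + √J)
F(740)/(-3758911) - 4139472/z(1467, 834) = 740/(-3758911) - 4139472/(8 + √1467) = 740*(-1/3758911) - 4139472/(8 + 3*√163) = -740/3758911 - 4139472/(8 + 3*√163)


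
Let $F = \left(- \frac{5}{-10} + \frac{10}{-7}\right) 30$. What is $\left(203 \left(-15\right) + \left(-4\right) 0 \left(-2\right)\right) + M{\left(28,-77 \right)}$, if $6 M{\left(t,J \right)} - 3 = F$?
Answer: $- \frac{21344}{7} \approx -3049.1$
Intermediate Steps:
$F = - \frac{195}{7}$ ($F = \left(\left(-5\right) \left(- \frac{1}{10}\right) + 10 \left(- \frac{1}{7}\right)\right) 30 = \left(\frac{1}{2} - \frac{10}{7}\right) 30 = \left(- \frac{13}{14}\right) 30 = - \frac{195}{7} \approx -27.857$)
$M{\left(t,J \right)} = - \frac{29}{7}$ ($M{\left(t,J \right)} = \frac{1}{2} + \frac{1}{6} \left(- \frac{195}{7}\right) = \frac{1}{2} - \frac{65}{14} = - \frac{29}{7}$)
$\left(203 \left(-15\right) + \left(-4\right) 0 \left(-2\right)\right) + M{\left(28,-77 \right)} = \left(203 \left(-15\right) + \left(-4\right) 0 \left(-2\right)\right) - \frac{29}{7} = \left(-3045 + 0 \left(-2\right)\right) - \frac{29}{7} = \left(-3045 + 0\right) - \frac{29}{7} = -3045 - \frac{29}{7} = - \frac{21344}{7}$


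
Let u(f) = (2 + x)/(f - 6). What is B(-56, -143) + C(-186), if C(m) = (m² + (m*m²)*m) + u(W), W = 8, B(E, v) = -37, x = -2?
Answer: 1196917775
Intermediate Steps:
u(f) = 0 (u(f) = (2 - 2)/(f - 6) = 0/(-6 + f) = 0)
C(m) = m² + m⁴ (C(m) = (m² + (m*m²)*m) + 0 = (m² + m³*m) + 0 = (m² + m⁴) + 0 = m² + m⁴)
B(-56, -143) + C(-186) = -37 + ((-186)² + (-186)⁴) = -37 + (34596 + 1196883216) = -37 + 1196917812 = 1196917775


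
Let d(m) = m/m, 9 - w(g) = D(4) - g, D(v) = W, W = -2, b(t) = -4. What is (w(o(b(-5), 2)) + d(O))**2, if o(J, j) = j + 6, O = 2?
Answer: 400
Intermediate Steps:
o(J, j) = 6 + j
D(v) = -2
w(g) = 11 + g (w(g) = 9 - (-2 - g) = 9 + (2 + g) = 11 + g)
d(m) = 1
(w(o(b(-5), 2)) + d(O))**2 = ((11 + (6 + 2)) + 1)**2 = ((11 + 8) + 1)**2 = (19 + 1)**2 = 20**2 = 400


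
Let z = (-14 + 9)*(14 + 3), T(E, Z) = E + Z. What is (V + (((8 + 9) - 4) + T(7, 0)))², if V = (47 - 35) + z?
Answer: 2809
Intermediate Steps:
z = -85 (z = -5*17 = -85)
V = -73 (V = (47 - 35) - 85 = 12 - 85 = -73)
(V + (((8 + 9) - 4) + T(7, 0)))² = (-73 + (((8 + 9) - 4) + (7 + 0)))² = (-73 + ((17 - 4) + 7))² = (-73 + (13 + 7))² = (-73 + 20)² = (-53)² = 2809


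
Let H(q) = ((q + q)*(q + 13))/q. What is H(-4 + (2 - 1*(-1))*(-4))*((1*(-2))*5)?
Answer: 60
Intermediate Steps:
H(q) = 26 + 2*q (H(q) = ((2*q)*(13 + q))/q = (2*q*(13 + q))/q = 26 + 2*q)
H(-4 + (2 - 1*(-1))*(-4))*((1*(-2))*5) = (26 + 2*(-4 + (2 - 1*(-1))*(-4)))*((1*(-2))*5) = (26 + 2*(-4 + (2 + 1)*(-4)))*(-2*5) = (26 + 2*(-4 + 3*(-4)))*(-10) = (26 + 2*(-4 - 12))*(-10) = (26 + 2*(-16))*(-10) = (26 - 32)*(-10) = -6*(-10) = 60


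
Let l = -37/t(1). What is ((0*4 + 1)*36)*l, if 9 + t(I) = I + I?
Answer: 1332/7 ≈ 190.29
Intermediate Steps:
t(I) = -9 + 2*I (t(I) = -9 + (I + I) = -9 + 2*I)
l = 37/7 (l = -37/(-9 + 2*1) = -37/(-9 + 2) = -37/(-7) = -37*(-⅐) = 37/7 ≈ 5.2857)
((0*4 + 1)*36)*l = ((0*4 + 1)*36)*(37/7) = ((0 + 1)*36)*(37/7) = (1*36)*(37/7) = 36*(37/7) = 1332/7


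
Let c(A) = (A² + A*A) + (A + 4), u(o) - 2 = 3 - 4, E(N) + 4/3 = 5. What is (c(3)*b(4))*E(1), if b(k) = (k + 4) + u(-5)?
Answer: 825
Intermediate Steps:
E(N) = 11/3 (E(N) = -4/3 + 5 = 11/3)
u(o) = 1 (u(o) = 2 + (3 - 4) = 2 - 1 = 1)
b(k) = 5 + k (b(k) = (k + 4) + 1 = (4 + k) + 1 = 5 + k)
c(A) = 4 + A + 2*A² (c(A) = (A² + A²) + (4 + A) = 2*A² + (4 + A) = 4 + A + 2*A²)
(c(3)*b(4))*E(1) = ((4 + 3 + 2*3²)*(5 + 4))*(11/3) = ((4 + 3 + 2*9)*9)*(11/3) = ((4 + 3 + 18)*9)*(11/3) = (25*9)*(11/3) = 225*(11/3) = 825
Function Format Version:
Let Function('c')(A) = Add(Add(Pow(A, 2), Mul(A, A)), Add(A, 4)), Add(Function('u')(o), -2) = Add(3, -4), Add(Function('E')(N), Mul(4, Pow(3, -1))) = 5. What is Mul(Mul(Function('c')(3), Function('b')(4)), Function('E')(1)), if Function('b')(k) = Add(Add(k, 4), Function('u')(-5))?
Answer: 825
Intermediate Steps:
Function('E')(N) = Rational(11, 3) (Function('E')(N) = Add(Rational(-4, 3), 5) = Rational(11, 3))
Function('u')(o) = 1 (Function('u')(o) = Add(2, Add(3, -4)) = Add(2, -1) = 1)
Function('b')(k) = Add(5, k) (Function('b')(k) = Add(Add(k, 4), 1) = Add(Add(4, k), 1) = Add(5, k))
Function('c')(A) = Add(4, A, Mul(2, Pow(A, 2))) (Function('c')(A) = Add(Add(Pow(A, 2), Pow(A, 2)), Add(4, A)) = Add(Mul(2, Pow(A, 2)), Add(4, A)) = Add(4, A, Mul(2, Pow(A, 2))))
Mul(Mul(Function('c')(3), Function('b')(4)), Function('E')(1)) = Mul(Mul(Add(4, 3, Mul(2, Pow(3, 2))), Add(5, 4)), Rational(11, 3)) = Mul(Mul(Add(4, 3, Mul(2, 9)), 9), Rational(11, 3)) = Mul(Mul(Add(4, 3, 18), 9), Rational(11, 3)) = Mul(Mul(25, 9), Rational(11, 3)) = Mul(225, Rational(11, 3)) = 825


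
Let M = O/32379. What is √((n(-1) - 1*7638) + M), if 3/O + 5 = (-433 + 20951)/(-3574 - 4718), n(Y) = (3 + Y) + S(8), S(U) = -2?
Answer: 8*I*√13350550038476323071/334464277 ≈ 87.396*I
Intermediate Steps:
n(Y) = 1 + Y (n(Y) = (3 + Y) - 2 = 1 + Y)
O = -12438/30989 (O = 3/(-5 + (-433 + 20951)/(-3574 - 4718)) = 3/(-5 + 20518/(-8292)) = 3/(-5 + 20518*(-1/8292)) = 3/(-5 - 10259/4146) = 3/(-30989/4146) = 3*(-4146/30989) = -12438/30989 ≈ -0.40137)
M = -4146/334464277 (M = -12438/30989/32379 = -12438/30989*1/32379 = -4146/334464277 ≈ -1.2396e-5)
√((n(-1) - 1*7638) + M) = √(((1 - 1) - 1*7638) - 4146/334464277) = √((0 - 7638) - 4146/334464277) = √(-7638 - 4146/334464277) = √(-2554638151872/334464277) = 8*I*√13350550038476323071/334464277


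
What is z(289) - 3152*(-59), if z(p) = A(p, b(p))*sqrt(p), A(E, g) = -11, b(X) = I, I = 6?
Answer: 185781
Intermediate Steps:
b(X) = 6
z(p) = -11*sqrt(p)
z(289) - 3152*(-59) = -11*sqrt(289) - 3152*(-59) = -11*17 + 185968 = -187 + 185968 = 185781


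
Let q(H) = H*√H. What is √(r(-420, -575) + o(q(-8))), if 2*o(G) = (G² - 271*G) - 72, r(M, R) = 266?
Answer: √(-26 + 2168*I*√2) ≈ 38.988 + 39.32*I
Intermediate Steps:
q(H) = H^(3/2)
o(G) = -36 + G²/2 - 271*G/2 (o(G) = ((G² - 271*G) - 72)/2 = (-72 + G² - 271*G)/2 = -36 + G²/2 - 271*G/2)
√(r(-420, -575) + o(q(-8))) = √(266 + (-36 + ((-8)^(3/2))²/2 - (-2168)*I*√2)) = √(266 + (-36 + (-16*I*√2)²/2 - (-2168)*I*√2)) = √(266 + (-36 + (½)*(-512) + 2168*I*√2)) = √(266 + (-36 - 256 + 2168*I*√2)) = √(266 + (-292 + 2168*I*√2)) = √(-26 + 2168*I*√2)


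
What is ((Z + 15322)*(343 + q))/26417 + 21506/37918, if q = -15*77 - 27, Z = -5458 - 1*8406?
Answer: -22907762257/500839903 ≈ -45.739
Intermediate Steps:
Z = -13864 (Z = -5458 - 8406 = -13864)
q = -1182 (q = -1155 - 27 = -1182)
((Z + 15322)*(343 + q))/26417 + 21506/37918 = ((-13864 + 15322)*(343 - 1182))/26417 + 21506/37918 = (1458*(-839))*(1/26417) + 21506*(1/37918) = -1223262*1/26417 + 10753/18959 = -1223262/26417 + 10753/18959 = -22907762257/500839903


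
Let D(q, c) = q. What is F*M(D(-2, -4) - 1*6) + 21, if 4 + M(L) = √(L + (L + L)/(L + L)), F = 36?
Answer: -123 + 36*I*√7 ≈ -123.0 + 95.247*I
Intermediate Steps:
M(L) = -4 + √(1 + L) (M(L) = -4 + √(L + (L + L)/(L + L)) = -4 + √(L + (2*L)/((2*L))) = -4 + √(L + (2*L)*(1/(2*L))) = -4 + √(L + 1) = -4 + √(1 + L))
F*M(D(-2, -4) - 1*6) + 21 = 36*(-4 + √(1 + (-2 - 1*6))) + 21 = 36*(-4 + √(1 + (-2 - 6))) + 21 = 36*(-4 + √(1 - 8)) + 21 = 36*(-4 + √(-7)) + 21 = 36*(-4 + I*√7) + 21 = (-144 + 36*I*√7) + 21 = -123 + 36*I*√7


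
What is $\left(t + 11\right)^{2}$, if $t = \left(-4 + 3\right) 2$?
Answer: $81$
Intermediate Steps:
$t = -2$ ($t = \left(-1\right) 2 = -2$)
$\left(t + 11\right)^{2} = \left(-2 + 11\right)^{2} = 9^{2} = 81$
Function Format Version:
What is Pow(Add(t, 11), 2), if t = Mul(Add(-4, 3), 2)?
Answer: 81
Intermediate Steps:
t = -2 (t = Mul(-1, 2) = -2)
Pow(Add(t, 11), 2) = Pow(Add(-2, 11), 2) = Pow(9, 2) = 81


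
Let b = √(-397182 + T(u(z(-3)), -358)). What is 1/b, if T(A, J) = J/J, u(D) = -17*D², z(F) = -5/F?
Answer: -I*√397181/397181 ≈ -0.0015867*I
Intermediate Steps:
T(A, J) = 1
b = I*√397181 (b = √(-397182 + 1) = √(-397181) = I*√397181 ≈ 630.22*I)
1/b = 1/(I*√397181) = -I*√397181/397181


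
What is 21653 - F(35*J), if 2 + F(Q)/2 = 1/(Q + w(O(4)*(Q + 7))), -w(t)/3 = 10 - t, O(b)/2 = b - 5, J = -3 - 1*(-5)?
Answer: 4569628/211 ≈ 21657.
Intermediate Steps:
J = 2 (J = -3 + 5 = 2)
O(b) = -10 + 2*b (O(b) = 2*(b - 5) = 2*(-5 + b) = -10 + 2*b)
w(t) = -30 + 3*t (w(t) = -3*(10 - t) = -30 + 3*t)
F(Q) = -4 + 2/(-72 - 5*Q) (F(Q) = -4 + 2/(Q + (-30 + 3*((-10 + 2*4)*(Q + 7)))) = -4 + 2/(Q + (-30 + 3*((-10 + 8)*(7 + Q)))) = -4 + 2/(Q + (-30 + 3*(-2*(7 + Q)))) = -4 + 2/(Q + (-30 + 3*(-14 - 2*Q))) = -4 + 2/(Q + (-30 + (-42 - 6*Q))) = -4 + 2/(Q + (-72 - 6*Q)) = -4 + 2/(-72 - 5*Q))
21653 - F(35*J) = 21653 - 10*(-29 - 70*2)/(72 + 5*(35*2)) = 21653 - 10*(-29 - 2*70)/(72 + 5*70) = 21653 - 10*(-29 - 140)/(72 + 350) = 21653 - 10*(-169)/422 = 21653 - 1*(-845/211) = 21653 + 845/211 = 4569628/211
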